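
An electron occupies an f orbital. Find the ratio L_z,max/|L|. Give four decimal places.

The letter f corresponds to l = 3.
|L| = 2√3 ℏ ≈ 3.4641ℏ, while L_z,max = lℏ = 3ℏ.
L_z,max/|L| = 3/√12 = 0.8660.

L_z,max/|L| = 0.8660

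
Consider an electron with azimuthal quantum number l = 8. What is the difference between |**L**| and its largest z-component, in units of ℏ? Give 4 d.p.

|L| = 6√2 ℏ ≈ 8.4853ℏ, while L_z,max = lℏ = 8ℏ.
The difference is (6√2 − 8)ℏ ≈ 0.4853ℏ.

|L| − L_z,max ≈ 0.4853ℏ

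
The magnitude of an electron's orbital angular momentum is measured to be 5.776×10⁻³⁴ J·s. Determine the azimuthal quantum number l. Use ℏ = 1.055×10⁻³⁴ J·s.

Dividing by ℏ: |L|/ℏ ≈ 5.475.
Set l(l+1) = 29.97; the integer solution is l = 5.

l = 5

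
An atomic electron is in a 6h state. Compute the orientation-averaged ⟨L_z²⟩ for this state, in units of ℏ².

⟨L_z²⟩ = 10 ℏ²

For 6h, l = 5.
m_l runs from −5 to 5, i.e. {-5, -4, -3, -2, -1, 0, 1, 2, 3, 4, 5}.
⟨L_z²⟩ = ℏ²·(Σ m_l²)/(2l+1) = ℏ²·110/11 = 10ℏ².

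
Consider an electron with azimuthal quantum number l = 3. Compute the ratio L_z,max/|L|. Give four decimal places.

|L| = 2√3 ℏ ≈ 3.4641ℏ, while L_z,max = lℏ = 3ℏ.
L_z,max/|L| = 3/√12 = 0.8660.

L_z,max/|L| = 0.8660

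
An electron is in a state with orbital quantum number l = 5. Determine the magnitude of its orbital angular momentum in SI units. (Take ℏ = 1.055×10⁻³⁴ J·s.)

|L| = 5.778×10⁻³⁴ J·s

|L| = ℏ√(l(l+1)) = ℏ√(5·6) = √30 ℏ
Numerically, |L| = 5.477 × (1.055×10⁻³⁴ J·s) = 5.778×10⁻³⁴ J·s.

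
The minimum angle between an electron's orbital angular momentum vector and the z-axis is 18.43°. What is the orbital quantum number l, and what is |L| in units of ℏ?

cos²θ_min = l/(l+1) = 0.9001.
l = cos²θ/sin²θ ≈ 9.
Then |L| = ℏ√(9·10) = 3√10 ℏ.

l = 9, |L| = 3√10 ℏ ≈ 9.487ℏ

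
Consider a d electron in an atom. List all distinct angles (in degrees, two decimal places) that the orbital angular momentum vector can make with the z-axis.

θ ∈ {35.26°, 65.91°, 90.00°, 114.09°, 144.74°}

For a d orbital, l = 2.
|L|² = l(l+1)ℏ² = 6ℏ², so |L| = √6 ℏ.
cos θ = m_l/√6 for each m_l ∈ {-2, -1, 0, 1, 2}.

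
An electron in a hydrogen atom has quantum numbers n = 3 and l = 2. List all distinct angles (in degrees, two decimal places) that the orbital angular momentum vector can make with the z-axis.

|L|² = l(l+1)ℏ² = 6ℏ², so |L| = √6 ℏ.
cos θ = m_l/√6 for each m_l ∈ {-2, -1, 0, 1, 2}.

θ ∈ {35.26°, 65.91°, 90.00°, 114.09°, 144.74°}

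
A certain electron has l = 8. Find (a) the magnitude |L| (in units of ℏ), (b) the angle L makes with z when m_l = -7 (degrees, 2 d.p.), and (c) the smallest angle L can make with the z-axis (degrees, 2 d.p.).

|L| = ℏ√(8·9) = 6√2 ℏ ≈ 8.485ℏ.
For m_l = -7: cos θ = -7/√72, θ ≈ 145.58°.
cos θ_min = 8/√72, so θ_min ≈ 19.47°.

|L| = 6√2 ℏ ≈ 8.485ℏ; θ(m_l=-7) ≈ 145.58°; θ_min ≈ 19.47°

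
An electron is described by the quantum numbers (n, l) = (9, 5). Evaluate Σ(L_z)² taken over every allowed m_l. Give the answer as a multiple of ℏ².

Σ(L_z)² = 110 ℏ²

m_l ∈ {-5, -4, -3, -2, -1, 0, 1, 2, 3, 4, 5}.
Σ m_l² = 2·(1 + 4 + 9 + 16 + 25) = 110.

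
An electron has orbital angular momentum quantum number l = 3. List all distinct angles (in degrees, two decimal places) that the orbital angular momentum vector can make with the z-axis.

θ ∈ {30.00°, 54.74°, 73.22°, 90.00°, 106.78°, 125.26°, 150.00°}

|L| = ℏ√(l(l+1)) = 2√3 ℏ.
cos θ = m_l/√12 for each m_l ∈ {-3, -2, -1, 0, 1, 2, 3}.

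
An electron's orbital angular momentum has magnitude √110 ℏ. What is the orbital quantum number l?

(|L|/ℏ)² = l(l+1) = 110.
l² + l − 110 = 0 ⇒ l = 10.

l = 10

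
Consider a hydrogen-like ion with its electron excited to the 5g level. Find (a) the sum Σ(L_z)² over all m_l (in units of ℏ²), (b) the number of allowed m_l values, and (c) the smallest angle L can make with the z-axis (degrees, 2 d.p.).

The 5g level has l = 4.
Σ m_l² = 60, so Σ(L_z)² = 60 ℏ².
There are 2l+1 = 9 values of m_l.
cos θ_min = 4/√20, so θ_min ≈ 26.57°.

Σ(L_z)² = 60 ℏ²; 9 values; θ_min ≈ 26.57°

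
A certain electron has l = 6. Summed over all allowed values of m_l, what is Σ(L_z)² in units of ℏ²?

The allowed m_l values are -6, -5, -4, -3, -2, -1, 0, 1, 2, 3, 4, 5, 6.
Σ m_l² = 2·(1 + 4 + 9 + 16 + 25 + 36) = 182.

Σ(L_z)² = 182 ℏ²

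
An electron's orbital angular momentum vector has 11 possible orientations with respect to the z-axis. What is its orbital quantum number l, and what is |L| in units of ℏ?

l = 5, |L| = √30 ℏ ≈ 5.477ℏ

2l + 1 = 11 ⇒ l = 5.
Then |L| = √(l(l+1)) ℏ = √30 ℏ.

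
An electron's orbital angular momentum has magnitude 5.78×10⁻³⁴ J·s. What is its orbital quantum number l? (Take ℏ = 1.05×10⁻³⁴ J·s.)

l = 5

|L|/ℏ = (5.78×10⁻³⁴)/(1.05×10⁻³⁴) ≈ 5.505.
l(l+1) ≈ 5.505² ≈ 30.30, so l = 5.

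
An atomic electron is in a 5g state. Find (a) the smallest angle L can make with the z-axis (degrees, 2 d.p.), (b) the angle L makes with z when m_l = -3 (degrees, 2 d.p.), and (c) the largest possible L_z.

θ_min ≈ 26.57°; θ(m_l=-3) ≈ 132.13°; L_z,max = 4ℏ

5g means n = 5, l = 4.
cos θ_min = 4/√20, so θ_min ≈ 26.57°.
For m_l = -3: cos θ = -3/√20, θ ≈ 132.13°.
L_z,max = lℏ = 4ℏ.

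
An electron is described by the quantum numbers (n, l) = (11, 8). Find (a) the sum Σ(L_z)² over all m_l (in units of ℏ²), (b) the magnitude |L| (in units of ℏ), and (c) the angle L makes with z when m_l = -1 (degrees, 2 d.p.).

Σ(L_z)² = 408 ℏ²; |L| = 6√2 ℏ ≈ 8.485ℏ; θ(m_l=-1) ≈ 96.77°

Σ m_l² = 408, so Σ(L_z)² = 408 ℏ².
|L| = ℏ√(8·9) = 6√2 ℏ ≈ 8.485ℏ.
For m_l = -1: cos θ = -1/√72, θ ≈ 96.77°.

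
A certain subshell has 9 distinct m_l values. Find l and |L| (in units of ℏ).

2l + 1 = 9 ⇒ l = 4.
|L| = ℏ√(l(l+1)) = ℏ√(4·5) = 2√5 ℏ.

l = 4, |L| = 2√5 ℏ ≈ 4.472ℏ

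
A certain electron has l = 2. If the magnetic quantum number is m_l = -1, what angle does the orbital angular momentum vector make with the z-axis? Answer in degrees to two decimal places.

θ ≈ 114.09°

|L|² = l(l+1)ℏ² = 6ℏ², so |L| = √6 ℏ.
L_z = m_l ℏ = −1ℏ.
cos θ = L_z/|L| = -1/√6, so θ ≈ 114.09°.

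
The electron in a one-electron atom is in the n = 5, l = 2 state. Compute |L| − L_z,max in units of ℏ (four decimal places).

|L| = √6 ℏ ≈ 2.4495ℏ, while L_z,max = lℏ = 2ℏ.
The difference is (√6 − 2)ℏ ≈ 0.4495ℏ.

|L| − L_z,max ≈ 0.4495ℏ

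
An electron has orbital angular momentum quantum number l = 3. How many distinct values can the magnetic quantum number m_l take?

The number of m_l values is 2l + 1 = 2·3 + 1 = 7.

7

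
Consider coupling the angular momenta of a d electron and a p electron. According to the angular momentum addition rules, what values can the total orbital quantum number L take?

L = 1, 2, 3

Angular momentum addition gives L = |l₁ − l₂|, …, l₁ + l₂.
So L can be 1, 2, 3.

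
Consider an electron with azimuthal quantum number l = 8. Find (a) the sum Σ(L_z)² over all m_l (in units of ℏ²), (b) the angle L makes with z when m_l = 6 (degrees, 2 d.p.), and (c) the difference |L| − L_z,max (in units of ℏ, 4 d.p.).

Σ m_l² = 408, so Σ(L_z)² = 408 ℏ².
For m_l = 6: cos θ = 6/√72, θ ≈ 45.00°.
|L| − L_z,max = (6√2 − 8)ℏ ≈ 0.4853ℏ.

Σ(L_z)² = 408 ℏ²; θ(m_l=6) ≈ 45.00°; |L|−L_z,max ≈ 0.4853ℏ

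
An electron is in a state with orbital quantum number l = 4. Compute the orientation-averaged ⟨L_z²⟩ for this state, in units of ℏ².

m_l runs from −4 to 4, i.e. {-4, -3, -2, -1, 0, 1, 2, 3, 4}.
⟨L_z²⟩ = ℏ²·(Σ m_l²)/(2l+1) = ℏ²·60/9 = 6.667ℏ².

⟨L_z²⟩ = 6.667 ℏ²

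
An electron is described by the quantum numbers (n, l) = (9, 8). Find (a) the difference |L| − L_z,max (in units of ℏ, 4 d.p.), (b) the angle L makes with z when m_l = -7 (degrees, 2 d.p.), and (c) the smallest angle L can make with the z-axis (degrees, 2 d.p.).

|L|−L_z,max ≈ 0.4853ℏ; θ(m_l=-7) ≈ 145.58°; θ_min ≈ 19.47°

|L| − L_z,max = (6√2 − 8)ℏ ≈ 0.4853ℏ.
For m_l = -7: cos θ = -7/√72, θ ≈ 145.58°.
cos θ_min = 8/√72, so θ_min ≈ 19.47°.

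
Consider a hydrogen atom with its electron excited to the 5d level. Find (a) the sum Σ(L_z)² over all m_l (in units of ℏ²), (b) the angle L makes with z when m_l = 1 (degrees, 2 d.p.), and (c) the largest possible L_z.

Σ(L_z)² = 10 ℏ²; θ(m_l=1) ≈ 65.91°; L_z,max = 2ℏ

The 5d level has l = 2.
Σ m_l² = 10, so Σ(L_z)² = 10 ℏ².
For m_l = 1: cos θ = 1/√6, θ ≈ 65.91°.
L_z,max = lℏ = 2ℏ.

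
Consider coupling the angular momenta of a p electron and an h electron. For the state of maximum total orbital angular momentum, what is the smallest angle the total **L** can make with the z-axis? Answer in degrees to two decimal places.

θ_min ≈ 22.21°

By the triangle rule, |l₁ − l₂| ≤ L ≤ l₁ + l₂.
So L can be 4, 5, 6.
The maximum is L = 6, with |L_tot| = ℏ√(6·7) = √42 ℏ.
The minimum angle with z is arccos(6/√42) ≈ 22.21°.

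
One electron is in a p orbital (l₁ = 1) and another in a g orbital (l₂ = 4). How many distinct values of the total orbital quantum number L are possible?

The total orbital quantum number L ranges from |l₁ − l₂| to l₁ + l₂ in integer steps.
L ∈ {3, 4, 5}.
That is 3 values.

3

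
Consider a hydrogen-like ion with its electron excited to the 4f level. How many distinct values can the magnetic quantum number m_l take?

7

The 4f level has l = 3.
The number of m_l values is 2l + 1 = 2·3 + 1 = 7.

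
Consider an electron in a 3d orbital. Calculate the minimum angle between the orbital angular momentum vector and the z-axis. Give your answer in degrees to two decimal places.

For 3d, l = 2.
|L| = ℏ√(l(l+1)) = √6 ℏ.
The smallest angle corresponds to the largest L_z, i.e. m_l = l = 2, giving L_z = 2ℏ.
cos θ_min = 2/√6, so θ_min ≈ 35.26°.

θ_min ≈ 35.26°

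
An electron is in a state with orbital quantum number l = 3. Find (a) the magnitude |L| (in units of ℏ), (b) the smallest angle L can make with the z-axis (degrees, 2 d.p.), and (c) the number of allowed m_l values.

|L| = ℏ√(3·4) = 2√3 ℏ ≈ 3.464ℏ.
cos θ_min = 3/√12, so θ_min ≈ 30.00°.
There are 2l+1 = 7 values of m_l.

|L| = 2√3 ℏ ≈ 3.464ℏ; θ_min ≈ 30.00°; 7 values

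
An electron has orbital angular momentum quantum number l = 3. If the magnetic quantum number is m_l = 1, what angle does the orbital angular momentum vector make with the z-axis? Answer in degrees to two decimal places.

θ ≈ 73.22°

|L| = √(l(l+1)) ℏ = 2√3 ℏ.
L_z = m_l ℏ = 1ℏ.
cos θ = L_z/|L| = 1/√12, so θ ≈ 73.22°.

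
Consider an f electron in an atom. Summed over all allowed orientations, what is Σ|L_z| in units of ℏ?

Σ|L_z| = 12 ℏ

For an f orbital, l = 3.
m_l runs from −3 to 3, i.e. {-3, -2, -1, 0, 1, 2, 3}.
Σ|m_l| = 2(1+2+…+3) = 12.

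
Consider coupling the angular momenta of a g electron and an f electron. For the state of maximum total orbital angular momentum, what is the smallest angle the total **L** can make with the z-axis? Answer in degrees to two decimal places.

θ_min ≈ 20.70°

The total orbital quantum number L ranges from |l₁ − l₂| to l₁ + l₂ in integer steps.
L ∈ {1, 2, 3, 4, 5, 6, 7}.
The maximum is L = 7, with |L_tot| = ℏ√(7·8) = 2√14 ℏ.
The minimum angle with z is arccos(7/√56) ≈ 20.70°.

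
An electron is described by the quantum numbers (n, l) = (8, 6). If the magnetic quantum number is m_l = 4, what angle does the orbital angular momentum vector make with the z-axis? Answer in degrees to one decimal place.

θ ≈ 51.9°

|L| = ℏ√(l(l+1)) = √42 ℏ.
L_z = m_l ℏ = 4ℏ.
cos θ = L_z/|L| = 4/√42, so θ ≈ 51.9°.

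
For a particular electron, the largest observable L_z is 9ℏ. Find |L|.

Since max m_l = l, l = 9.
Then |L| = ℏ√(9·10) = 3√10 ℏ.

|L| = 3√10 ℏ ≈ 9.487ℏ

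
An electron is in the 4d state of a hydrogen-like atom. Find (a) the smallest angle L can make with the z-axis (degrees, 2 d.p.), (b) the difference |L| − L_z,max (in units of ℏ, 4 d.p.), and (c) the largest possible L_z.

For 4d, l = 2.
cos θ_min = 2/√6, so θ_min ≈ 35.26°.
|L| − L_z,max = (√6 − 2)ℏ ≈ 0.4495ℏ.
L_z,max = lℏ = 2ℏ.

θ_min ≈ 35.26°; |L|−L_z,max ≈ 0.4495ℏ; L_z,max = 2ℏ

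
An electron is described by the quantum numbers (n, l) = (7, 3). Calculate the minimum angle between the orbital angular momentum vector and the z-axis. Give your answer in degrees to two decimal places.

|L| = ℏ√(l(l+1)) = 2√3 ℏ.
The smallest angle corresponds to the largest L_z, i.e. m_l = l = 3, giving L_z = 3ℏ.
cos θ_min = 3/√12, so θ_min ≈ 30.00°.

θ_min ≈ 30.00°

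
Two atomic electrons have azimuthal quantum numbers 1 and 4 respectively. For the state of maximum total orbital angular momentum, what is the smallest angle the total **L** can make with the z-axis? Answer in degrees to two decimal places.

θ_min ≈ 24.09°

L runs from |1 − 4| = 3 to 1 + 4 = 5.
Allowed values: L = 3, 4, 5.
The maximum is L = 5, with |L_tot| = ℏ√(5·6) = √30 ℏ.
The minimum angle with z is arccos(5/√30) ≈ 24.09°.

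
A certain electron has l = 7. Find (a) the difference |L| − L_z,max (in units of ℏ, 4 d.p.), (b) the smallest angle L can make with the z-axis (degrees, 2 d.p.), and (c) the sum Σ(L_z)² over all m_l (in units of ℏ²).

|L| − L_z,max = (2√14 − 7)ℏ ≈ 0.4833ℏ.
cos θ_min = 7/√56, so θ_min ≈ 20.70°.
Σ m_l² = 280, so Σ(L_z)² = 280 ℏ².

|L|−L_z,max ≈ 0.4833ℏ; θ_min ≈ 20.70°; Σ(L_z)² = 280 ℏ²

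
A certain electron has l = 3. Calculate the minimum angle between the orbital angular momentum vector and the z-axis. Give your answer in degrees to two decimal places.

|L|² = l(l+1)ℏ² = 12ℏ², so |L| = 2√3 ℏ.
The smallest angle corresponds to the largest L_z, i.e. m_l = l = 3, giving L_z = 3ℏ.
cos θ_min = 3/√12, so θ_min ≈ 30.00°.

θ_min ≈ 30.00°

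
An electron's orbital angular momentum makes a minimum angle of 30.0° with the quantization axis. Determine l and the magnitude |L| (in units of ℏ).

cos²θ_min = l/(l+1) = 0.7500.
l = cos²θ/sin²θ ≈ 3.
Then |L| = ℏ√(3·4) = 2√3 ℏ.

l = 3, |L| = 2√3 ℏ ≈ 3.464ℏ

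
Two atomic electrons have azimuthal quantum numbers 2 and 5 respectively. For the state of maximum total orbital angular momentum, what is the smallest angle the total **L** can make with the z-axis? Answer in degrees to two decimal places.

θ_min ≈ 20.70°

The total orbital quantum number L ranges from |l₁ − l₂| to l₁ + l₂ in integer steps.
L ∈ {3, 4, 5, 6, 7}.
The maximum is L = 7, with |L_tot| = ℏ√(7·8) = 2√14 ℏ.
The minimum angle with z is arccos(7/√56) ≈ 20.70°.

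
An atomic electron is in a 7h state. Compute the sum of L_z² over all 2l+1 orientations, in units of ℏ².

Σ(L_z)² = 110 ℏ²

The 7h subshell has l = 5.
The allowed m_l values are -5, -4, -3, -2, -1, 0, 1, 2, 3, 4, 5.
Summing m² from −5 to 5: Σ m_l² = 110.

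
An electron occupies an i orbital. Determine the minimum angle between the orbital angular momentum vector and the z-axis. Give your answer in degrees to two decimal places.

The letter i corresponds to l = 6.
|L| = √(l(l+1)) ℏ = √42 ℏ.
The smallest angle corresponds to the largest L_z, i.e. m_l = l = 6, giving L_z = 6ℏ.
cos θ_min = 6/√42, so θ_min ≈ 22.21°.

θ_min ≈ 22.21°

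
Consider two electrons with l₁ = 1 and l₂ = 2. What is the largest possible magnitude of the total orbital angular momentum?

By the triangle rule, |l₁ − l₂| ≤ L ≤ l₁ + l₂.
L ∈ {1, 2, 3}.
The largest magnitude corresponds to L = 3: |L_tot| = ℏ√(3·4) = 2√3 ℏ.

|L_tot|_max = 2√3 ℏ ≈ 3.464ℏ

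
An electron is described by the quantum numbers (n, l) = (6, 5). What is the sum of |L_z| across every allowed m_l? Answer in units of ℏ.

Σ|L_z| = 30 ℏ

m_l ∈ {-5, -4, -3, -2, -1, 0, 1, 2, 3, 4, 5}.
Σ|m_l| = 2·5(5+1)/2 = 30.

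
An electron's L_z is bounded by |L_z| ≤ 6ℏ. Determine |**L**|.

The maximum L_z equals lℏ, giving l = 6.
|L| = ℏ√(l(l+1)) = √42 ℏ.

|L| = √42 ℏ ≈ 6.481ℏ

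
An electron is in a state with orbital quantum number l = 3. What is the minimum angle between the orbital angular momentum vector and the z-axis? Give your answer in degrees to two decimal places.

θ_min ≈ 30.00°

|L| = ℏ√(l(l+1)) = 2√3 ℏ.
The smallest angle corresponds to the largest L_z, i.e. m_l = l = 3, giving L_z = 3ℏ.
cos θ_min = 3/√12, so θ_min ≈ 30.00°.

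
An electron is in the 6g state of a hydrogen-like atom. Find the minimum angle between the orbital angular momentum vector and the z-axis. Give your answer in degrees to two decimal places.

θ_min ≈ 26.57°

6g means n = 6, l = 4.
|L| = ℏ√(l(l+1)) = 2√5 ℏ.
The smallest angle corresponds to the largest L_z, i.e. m_l = l = 4, giving L_z = 4ℏ.
cos θ_min = 4/√20, so θ_min ≈ 26.57°.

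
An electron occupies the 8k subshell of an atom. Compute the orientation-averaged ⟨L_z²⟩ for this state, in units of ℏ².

⟨L_z²⟩ = 18.67 ℏ²

The 8k subshell has l = 7.
m_l ∈ {-7, -6, -5, -4, -3, -2, -1, 0, 1, 2, 3, 4, 5, 6, 7}.
⟨L_z²⟩ = ℏ²·(Σ m_l²)/(2l+1) = ℏ²·280/15 = 18.67ℏ².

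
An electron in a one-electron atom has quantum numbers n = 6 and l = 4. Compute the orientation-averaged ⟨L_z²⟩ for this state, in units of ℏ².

⟨L_z²⟩ = 6.667 ℏ²

m_l runs from −4 to 4, i.e. {-4, -3, -2, -1, 0, 1, 2, 3, 4}.
⟨L_z²⟩ = ℏ²·l(l+1)/3 = 6.667ℏ².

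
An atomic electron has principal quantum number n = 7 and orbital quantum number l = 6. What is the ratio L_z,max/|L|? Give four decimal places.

|L| = √42 ℏ ≈ 6.4807ℏ, while L_z,max = lℏ = 6ℏ.
L_z,max/|L| = 6/√42 = 0.9258.

L_z,max/|L| = 0.9258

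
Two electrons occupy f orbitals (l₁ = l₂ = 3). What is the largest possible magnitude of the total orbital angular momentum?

By the triangle rule, |l₁ − l₂| ≤ L ≤ l₁ + l₂.
So L can be 0, 1, 2, 3, 4, 5, 6.
The largest magnitude corresponds to L = 6: |L_tot| = ℏ√(6·7) = √42 ℏ.

|L_tot|_max = √42 ℏ ≈ 6.481ℏ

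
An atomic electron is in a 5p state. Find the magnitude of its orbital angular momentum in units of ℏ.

For 5p, l = 1.
|L| = ℏ√(l(l+1)) = ℏ√(1·2) = √2 ℏ

|L| = √2 ℏ ≈ 1.414ℏ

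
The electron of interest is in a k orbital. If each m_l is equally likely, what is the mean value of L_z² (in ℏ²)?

⟨L_z²⟩ = 18.67 ℏ²

For a k orbital, l = 7.
m_l ∈ {-7, -6, -5, -4, -3, -2, -1, 0, 1, 2, 3, 4, 5, 6, 7}.
⟨L_z²⟩ = ℏ²·l(l+1)/3 = 18.67ℏ².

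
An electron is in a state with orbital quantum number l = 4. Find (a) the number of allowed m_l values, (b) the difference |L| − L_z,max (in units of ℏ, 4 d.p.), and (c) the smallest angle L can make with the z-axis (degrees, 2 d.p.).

9 values; |L|−L_z,max ≈ 0.4721ℏ; θ_min ≈ 26.57°

There are 2l+1 = 9 values of m_l.
|L| − L_z,max = (2√5 − 4)ℏ ≈ 0.4721ℏ.
cos θ_min = 4/√20, so θ_min ≈ 26.57°.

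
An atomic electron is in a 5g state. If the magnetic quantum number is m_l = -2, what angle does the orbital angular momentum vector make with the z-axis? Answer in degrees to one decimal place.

θ ≈ 116.6°

For 5g, l = 4.
|L|² = l(l+1)ℏ² = 20ℏ², so |L| = 2√5 ℏ.
L_z = m_l ℏ = −2ℏ.
cos θ = L_z/|L| = -2/√20, so θ ≈ 116.6°.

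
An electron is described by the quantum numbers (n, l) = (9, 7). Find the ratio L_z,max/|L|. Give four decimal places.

|L| = 2√14 ℏ ≈ 7.4833ℏ, while L_z,max = lℏ = 7ℏ.
L_z,max/|L| = 7/√56 = 0.9354.

L_z,max/|L| = 0.9354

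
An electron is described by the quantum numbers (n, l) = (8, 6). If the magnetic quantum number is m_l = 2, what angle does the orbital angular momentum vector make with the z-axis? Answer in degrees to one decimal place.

θ ≈ 72.0°

|L|² = l(l+1)ℏ² = 42ℏ², so |L| = √42 ℏ.
L_z = m_l ℏ = 2ℏ.
cos θ = L_z/|L| = 2/√42, so θ ≈ 72.0°.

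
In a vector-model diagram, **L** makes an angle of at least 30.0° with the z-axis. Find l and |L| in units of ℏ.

cos θ_min = l/√(l(l+1)) = √(l/(l+1)), so l/(l+1) = cos²(30.0°) = 0.7500.
l = cos²θ/sin²θ ≈ 3.
Then |L| = ℏ√(3·4) = 2√3 ℏ.

l = 3, |L| = 2√3 ℏ ≈ 3.464ℏ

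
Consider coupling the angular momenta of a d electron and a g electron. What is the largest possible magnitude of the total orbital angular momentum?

By the triangle rule, |l₁ − l₂| ≤ L ≤ l₁ + l₂.
So L can be 2, 3, 4, 5, 6.
The largest magnitude corresponds to L = 6: |L_tot| = ℏ√(6·7) = √42 ℏ.

|L_tot|_max = √42 ℏ ≈ 6.481ℏ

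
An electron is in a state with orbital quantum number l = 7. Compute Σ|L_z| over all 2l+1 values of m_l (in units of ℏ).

m_l runs from −7 to 7, i.e. {-7, -6, -5, -4, -3, -2, -1, 0, 1, 2, 3, 4, 5, 6, 7}.
Σ|m_l| = 2·7(7+1)/2 = 56.

Σ|L_z| = 56 ℏ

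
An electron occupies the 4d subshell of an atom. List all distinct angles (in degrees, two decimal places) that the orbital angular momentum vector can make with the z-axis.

θ ∈ {35.26°, 65.91°, 90.00°, 114.09°, 144.74°}

The 4d subshell has l = 2.
|L| = ℏ√(l(l+1)) = √6 ℏ.
cos θ = m_l/√6 for each m_l ∈ {-2, -1, 0, 1, 2}.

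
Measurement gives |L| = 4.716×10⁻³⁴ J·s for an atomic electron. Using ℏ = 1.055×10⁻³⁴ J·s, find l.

l = 4

|L|/ℏ = (4.716×10⁻³⁴)/(1.055×10⁻³⁴) ≈ 4.470.
l(l+1) ≈ 4.470² ≈ 19.98, so l = 4.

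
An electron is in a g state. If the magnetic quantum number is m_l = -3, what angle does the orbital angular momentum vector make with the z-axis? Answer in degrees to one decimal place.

For a g orbital, l = 4.
|L|² = l(l+1)ℏ² = 20ℏ², so |L| = 2√5 ℏ.
L_z = m_l ℏ = −3ℏ.
cos θ = L_z/|L| = -3/√20, so θ ≈ 132.1°.

θ ≈ 132.1°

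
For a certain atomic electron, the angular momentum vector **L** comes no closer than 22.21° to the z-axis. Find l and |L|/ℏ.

cos θ_min = l/√(l(l+1)) = √(l/(l+1)), so l/(l+1) = cos²(22.21°) = 0.8571.
l = cos²θ/sin²θ ≈ 6.
Then |L| = ℏ√(6·7) = √42 ℏ.

l = 6, |L| = √42 ℏ ≈ 6.481ℏ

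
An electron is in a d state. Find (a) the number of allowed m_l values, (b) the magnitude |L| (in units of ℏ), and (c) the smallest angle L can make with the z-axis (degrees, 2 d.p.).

5 values; |L| = √6 ℏ ≈ 2.449ℏ; θ_min ≈ 35.26°

For a d orbital, l = 2.
There are 2l+1 = 5 values of m_l.
|L| = ℏ√(2·3) = √6 ℏ ≈ 2.449ℏ.
cos θ_min = 2/√6, so θ_min ≈ 35.26°.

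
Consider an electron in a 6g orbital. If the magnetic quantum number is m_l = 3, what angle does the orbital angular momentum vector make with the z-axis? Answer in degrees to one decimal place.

The 6g subshell has l = 4.
|L|² = l(l+1)ℏ² = 20ℏ², so |L| = 2√5 ℏ.
L_z = m_l ℏ = 3ℏ.
cos θ = L_z/|L| = 3/√20, so θ ≈ 47.9°.

θ ≈ 47.9°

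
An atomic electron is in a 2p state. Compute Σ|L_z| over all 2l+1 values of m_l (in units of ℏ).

Σ|L_z| = 2 ℏ

For 2p, l = 1.
The allowed m_l values are -1, 0, 1.
Σ|m_l| = 2(1+2+…+1) = 2.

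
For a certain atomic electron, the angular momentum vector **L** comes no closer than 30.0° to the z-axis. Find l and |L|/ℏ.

cos θ_min = l/√(l(l+1)) = √(l/(l+1)), so l/(l+1) = cos²(30.0°) = 0.7500.
Thus l = 0.7500/(1 − 0.7500) ≈ 3.
Then |L| = ℏ√(3·4) = 2√3 ℏ.

l = 3, |L| = 2√3 ℏ ≈ 3.464ℏ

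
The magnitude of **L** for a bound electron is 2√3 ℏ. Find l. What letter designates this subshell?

l = 3 (f orbital)

(|L|/ℏ)² = l(l+1) = 12.
l² + l − 12 = 0 ⇒ l = 3.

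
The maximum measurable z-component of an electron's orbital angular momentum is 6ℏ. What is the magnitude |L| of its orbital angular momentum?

|L| = √42 ℏ ≈ 6.481ℏ

The maximum L_z equals lℏ, giving l = 6.
|L| = √(l(l+1)) ℏ = √42 ℏ.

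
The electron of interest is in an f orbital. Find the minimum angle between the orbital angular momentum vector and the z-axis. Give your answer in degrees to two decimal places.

θ_min ≈ 30.00°

For an f orbital, l = 3.
|L| = √(l(l+1)) ℏ = 2√3 ℏ.
The smallest angle corresponds to the largest L_z, i.e. m_l = l = 3, giving L_z = 3ℏ.
cos θ_min = 3/√12, so θ_min ≈ 30.00°.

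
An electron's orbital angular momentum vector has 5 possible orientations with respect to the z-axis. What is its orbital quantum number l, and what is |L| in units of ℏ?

l = 2, |L| = √6 ℏ ≈ 2.449ℏ

Since there are 2l+1 = 5 values of m_l, l = 2.
|L| = ℏ√(l(l+1)) = ℏ√(2·3) = √6 ℏ.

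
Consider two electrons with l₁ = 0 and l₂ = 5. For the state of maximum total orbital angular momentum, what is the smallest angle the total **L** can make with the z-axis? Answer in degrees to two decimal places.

θ_min ≈ 24.09°

The total orbital quantum number L ranges from |l₁ − l₂| to l₁ + l₂ in integer steps.
L ∈ {5}.
The maximum is L = 5, with |L_tot| = ℏ√(5·6) = √30 ℏ.
The minimum angle with z is arccos(5/√30) ≈ 24.09°.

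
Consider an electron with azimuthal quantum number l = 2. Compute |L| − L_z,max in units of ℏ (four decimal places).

|L| = √6 ℏ ≈ 2.4495ℏ, while L_z,max = lℏ = 2ℏ.
The difference is (√6 − 2)ℏ ≈ 0.4495ℏ.

|L| − L_z,max ≈ 0.4495ℏ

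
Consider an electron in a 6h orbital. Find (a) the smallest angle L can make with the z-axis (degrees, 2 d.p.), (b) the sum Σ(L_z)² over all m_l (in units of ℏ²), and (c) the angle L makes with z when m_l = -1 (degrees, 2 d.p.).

θ_min ≈ 24.09°; Σ(L_z)² = 110 ℏ²; θ(m_l=-1) ≈ 100.52°

For 6h, l = 5.
cos θ_min = 5/√30, so θ_min ≈ 24.09°.
Σ m_l² = 110, so Σ(L_z)² = 110 ℏ².
For m_l = -1: cos θ = -1/√30, θ ≈ 100.52°.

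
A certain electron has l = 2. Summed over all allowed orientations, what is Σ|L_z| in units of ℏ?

m_l runs from −2 to 2, i.e. {-2, -1, 0, 1, 2}.
Σ|m_l| = 2·2(2+1)/2 = 6.

Σ|L_z| = 6 ℏ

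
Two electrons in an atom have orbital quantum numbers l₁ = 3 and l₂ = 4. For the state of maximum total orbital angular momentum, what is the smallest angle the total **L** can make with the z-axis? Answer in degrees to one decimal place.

By the triangle rule, |l₁ − l₂| ≤ L ≤ l₁ + l₂.
Allowed values: L = 1, 2, 3, 4, 5, 6, 7.
The maximum is L = 7, with |L_tot| = ℏ√(7·8) = 2√14 ℏ.
The minimum angle with z is arccos(7/√56) ≈ 20.7°.

θ_min ≈ 20.7°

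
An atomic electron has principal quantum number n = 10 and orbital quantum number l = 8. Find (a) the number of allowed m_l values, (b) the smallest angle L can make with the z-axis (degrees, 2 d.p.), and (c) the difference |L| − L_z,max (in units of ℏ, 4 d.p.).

There are 2l+1 = 17 values of m_l.
cos θ_min = 8/√72, so θ_min ≈ 19.47°.
|L| − L_z,max = (6√2 − 8)ℏ ≈ 0.4853ℏ.

17 values; θ_min ≈ 19.47°; |L|−L_z,max ≈ 0.4853ℏ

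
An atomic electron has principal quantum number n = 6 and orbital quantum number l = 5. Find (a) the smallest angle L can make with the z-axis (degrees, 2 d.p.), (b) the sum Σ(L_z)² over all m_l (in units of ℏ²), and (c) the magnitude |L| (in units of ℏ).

θ_min ≈ 24.09°; Σ(L_z)² = 110 ℏ²; |L| = √30 ℏ ≈ 5.477ℏ

cos θ_min = 5/√30, so θ_min ≈ 24.09°.
Σ m_l² = 110, so Σ(L_z)² = 110 ℏ².
|L| = ℏ√(5·6) = √30 ℏ ≈ 5.477ℏ.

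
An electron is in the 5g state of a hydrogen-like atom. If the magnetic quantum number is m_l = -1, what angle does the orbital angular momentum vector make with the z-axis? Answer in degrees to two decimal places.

The 5g subshell has l = 4.
|L| = √(l(l+1)) ℏ = 2√5 ℏ.
L_z = m_l ℏ = −1ℏ.
cos θ = L_z/|L| = -1/√20, so θ ≈ 102.92°.

θ ≈ 102.92°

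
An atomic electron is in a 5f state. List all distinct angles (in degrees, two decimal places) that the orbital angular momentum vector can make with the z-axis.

For 5f, l = 3.
|L| = ℏ√(l(l+1)) = 2√3 ℏ.
cos θ = m_l/√12 for each m_l ∈ {-3, -2, -1, 0, 1, 2, 3}.

θ ∈ {30.00°, 54.74°, 73.22°, 90.00°, 106.78°, 125.26°, 150.00°}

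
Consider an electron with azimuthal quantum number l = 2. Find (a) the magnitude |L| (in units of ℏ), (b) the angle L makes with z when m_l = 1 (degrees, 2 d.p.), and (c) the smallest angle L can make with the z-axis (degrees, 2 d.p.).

|L| = ℏ√(2·3) = √6 ℏ ≈ 2.449ℏ.
For m_l = 1: cos θ = 1/√6, θ ≈ 65.91°.
cos θ_min = 2/√6, so θ_min ≈ 35.26°.

|L| = √6 ℏ ≈ 2.449ℏ; θ(m_l=1) ≈ 65.91°; θ_min ≈ 35.26°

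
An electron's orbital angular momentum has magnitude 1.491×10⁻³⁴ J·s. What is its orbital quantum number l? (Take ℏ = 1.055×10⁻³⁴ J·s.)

l = 1

In units of ℏ, |L| ≈ 1.413.
(|L|/ℏ)² = l(l+1) ≈ 2.00 ⇒ l = 1.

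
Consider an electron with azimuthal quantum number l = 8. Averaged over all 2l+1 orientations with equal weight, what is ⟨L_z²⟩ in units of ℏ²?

⟨L_z²⟩ = 24 ℏ²

m_l runs from −8 to 8, i.e. {-8, -7, -6, -5, -4, -3, -2, -1, 0, 1, 2, 3, 4, 5, 6, 7, 8}.
Average of L_z² over 17 states: 408/17 ℏ² = 24 ℏ².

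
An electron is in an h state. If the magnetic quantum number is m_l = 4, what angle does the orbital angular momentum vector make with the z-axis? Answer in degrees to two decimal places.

The letter h corresponds to l = 5.
|L| = ℏ√(l(l+1)) = √30 ℏ.
L_z = m_l ℏ = 4ℏ.
cos θ = L_z/|L| = 4/√30, so θ ≈ 43.09°.

θ ≈ 43.09°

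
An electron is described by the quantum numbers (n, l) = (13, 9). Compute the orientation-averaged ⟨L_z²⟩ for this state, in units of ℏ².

m_l ∈ {-9, -8, -7, -6, -5, -4, -3, -2, -1, 0, 1, 2, 3, 4, 5, 6, 7, 8, 9}.
Average of L_z² over 19 states: 570/19 ℏ² = 30 ℏ².

⟨L_z²⟩ = 30 ℏ²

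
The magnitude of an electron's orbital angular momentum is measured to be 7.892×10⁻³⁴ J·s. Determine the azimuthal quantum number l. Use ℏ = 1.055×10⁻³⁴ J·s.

l = 7

Dividing by ℏ: |L|/ℏ ≈ 7.481.
Set l(l+1) = 55.96; the integer solution is l = 7.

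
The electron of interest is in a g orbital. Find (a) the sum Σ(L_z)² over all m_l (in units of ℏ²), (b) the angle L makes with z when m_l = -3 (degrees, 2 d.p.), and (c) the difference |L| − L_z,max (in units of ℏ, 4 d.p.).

Σ(L_z)² = 60 ℏ²; θ(m_l=-3) ≈ 132.13°; |L|−L_z,max ≈ 0.4721ℏ

The letter g corresponds to l = 4.
Σ m_l² = 60, so Σ(L_z)² = 60 ℏ².
For m_l = -3: cos θ = -3/√20, θ ≈ 132.13°.
|L| − L_z,max = (2√5 − 4)ℏ ≈ 0.4721ℏ.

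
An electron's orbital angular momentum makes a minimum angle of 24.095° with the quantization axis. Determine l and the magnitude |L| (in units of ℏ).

cos θ_min = l/√(l(l+1)) = √(l/(l+1)), so l/(l+1) = cos²(24.095°) = 0.8333.
Solving: l = 5.
Then |L| = ℏ√(5·6) = √30 ℏ.

l = 5, |L| = √30 ℏ ≈ 5.477ℏ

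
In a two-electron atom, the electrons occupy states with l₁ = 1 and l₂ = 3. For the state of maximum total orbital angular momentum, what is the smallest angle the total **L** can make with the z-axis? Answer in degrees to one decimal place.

The total orbital quantum number L ranges from |l₁ − l₂| to l₁ + l₂ in integer steps.
So L can be 2, 3, 4.
The maximum is L = 4, with |L_tot| = ℏ√(4·5) = 2√5 ℏ.
The minimum angle with z is arccos(4/√20) ≈ 26.6°.

θ_min ≈ 26.6°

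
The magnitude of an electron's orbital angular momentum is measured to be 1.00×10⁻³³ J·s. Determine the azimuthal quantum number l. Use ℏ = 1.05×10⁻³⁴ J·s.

l = 9

In units of ℏ, |L| ≈ 9.524.
l(l+1) ≈ 9.524² ≈ 90.70, so l = 9.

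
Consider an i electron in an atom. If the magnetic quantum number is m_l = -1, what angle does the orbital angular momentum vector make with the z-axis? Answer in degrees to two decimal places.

For an i orbital, l = 6.
|L| = √(l(l+1)) ℏ = √42 ℏ.
L_z = m_l ℏ = −1ℏ.
cos θ = L_z/|L| = -1/√42, so θ ≈ 98.88°.

θ ≈ 98.88°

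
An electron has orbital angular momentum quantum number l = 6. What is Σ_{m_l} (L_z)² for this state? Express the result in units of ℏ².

The allowed m_l values are -6, -5, -4, -3, -2, -1, 0, 1, 2, 3, 4, 5, 6.
Σ m_l² = 2·(1 + 4 + 9 + 16 + 25 + 36) = 182.

Σ(L_z)² = 182 ℏ²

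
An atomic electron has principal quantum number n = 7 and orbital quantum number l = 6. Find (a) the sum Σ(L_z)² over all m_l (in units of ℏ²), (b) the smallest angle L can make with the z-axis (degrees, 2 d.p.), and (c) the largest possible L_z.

Σ m_l² = 182, so Σ(L_z)² = 182 ℏ².
cos θ_min = 6/√42, so θ_min ≈ 22.21°.
L_z,max = lℏ = 6ℏ.

Σ(L_z)² = 182 ℏ²; θ_min ≈ 22.21°; L_z,max = 6ℏ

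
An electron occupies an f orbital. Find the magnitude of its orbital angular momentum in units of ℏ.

For an f orbital, l = 3.
|L| = ℏ√(l(l+1)) = ℏ√(3·4) = 2√3 ℏ

|L| = 2√3 ℏ ≈ 3.464ℏ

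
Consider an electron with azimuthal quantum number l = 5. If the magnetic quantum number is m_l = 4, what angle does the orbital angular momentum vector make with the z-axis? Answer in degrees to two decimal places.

|L| = ℏ√(l(l+1)) = √30 ℏ.
L_z = m_l ℏ = 4ℏ.
cos θ = L_z/|L| = 4/√30, so θ ≈ 43.09°.

θ ≈ 43.09°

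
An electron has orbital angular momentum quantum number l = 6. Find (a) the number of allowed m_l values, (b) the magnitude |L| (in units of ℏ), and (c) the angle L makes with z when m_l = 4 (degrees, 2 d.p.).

There are 2l+1 = 13 values of m_l.
|L| = ℏ√(6·7) = √42 ℏ ≈ 6.481ℏ.
For m_l = 4: cos θ = 4/√42, θ ≈ 51.89°.

13 values; |L| = √42 ℏ ≈ 6.481ℏ; θ(m_l=4) ≈ 51.89°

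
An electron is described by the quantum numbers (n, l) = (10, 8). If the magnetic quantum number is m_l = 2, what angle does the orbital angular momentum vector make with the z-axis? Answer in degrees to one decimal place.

|L| = √(l(l+1)) ℏ = 6√2 ℏ.
L_z = m_l ℏ = 2ℏ.
cos θ = L_z/|L| = 2/√72, so θ ≈ 76.4°.

θ ≈ 76.4°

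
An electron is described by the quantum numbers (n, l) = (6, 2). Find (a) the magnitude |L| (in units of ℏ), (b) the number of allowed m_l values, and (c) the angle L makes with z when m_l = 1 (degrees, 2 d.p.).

|L| = √6 ℏ ≈ 2.449ℏ; 5 values; θ(m_l=1) ≈ 65.91°

|L| = ℏ√(2·3) = √6 ℏ ≈ 2.449ℏ.
There are 2l+1 = 5 values of m_l.
For m_l = 1: cos θ = 1/√6, θ ≈ 65.91°.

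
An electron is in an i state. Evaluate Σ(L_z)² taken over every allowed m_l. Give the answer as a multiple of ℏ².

An i state has l = 6.
m_l runs from −6 to 6, i.e. {-6, -5, -4, -3, -2, -1, 0, 1, 2, 3, 4, 5, 6}.
Summing m² from −6 to 6: Σ m_l² = 182.

Σ(L_z)² = 182 ℏ²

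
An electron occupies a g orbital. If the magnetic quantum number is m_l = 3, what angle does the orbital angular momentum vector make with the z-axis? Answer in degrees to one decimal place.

θ ≈ 47.9°

The letter g corresponds to l = 4.
|L|² = l(l+1)ℏ² = 20ℏ², so |L| = 2√5 ℏ.
L_z = m_l ℏ = 3ℏ.
cos θ = L_z/|L| = 3/√20, so θ ≈ 47.9°.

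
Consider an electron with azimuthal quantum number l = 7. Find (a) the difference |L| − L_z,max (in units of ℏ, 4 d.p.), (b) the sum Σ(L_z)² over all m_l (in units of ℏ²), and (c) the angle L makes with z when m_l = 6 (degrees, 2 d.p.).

|L|−L_z,max ≈ 0.4833ℏ; Σ(L_z)² = 280 ℏ²; θ(m_l=6) ≈ 36.70°

|L| − L_z,max = (2√14 − 7)ℏ ≈ 0.4833ℏ.
Σ m_l² = 280, so Σ(L_z)² = 280 ℏ².
For m_l = 6: cos θ = 6/√56, θ ≈ 36.70°.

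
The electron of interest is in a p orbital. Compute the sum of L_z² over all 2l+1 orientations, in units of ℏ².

Σ(L_z)² = 2 ℏ²

P corresponds to l = 1.
The allowed m_l values are -1, 0, 1.
Σ m_l² = 2·(1) = 2.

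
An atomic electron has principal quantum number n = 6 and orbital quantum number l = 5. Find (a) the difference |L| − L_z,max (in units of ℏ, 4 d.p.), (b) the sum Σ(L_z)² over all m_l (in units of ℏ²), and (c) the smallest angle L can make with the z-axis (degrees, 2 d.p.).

|L|−L_z,max ≈ 0.4772ℏ; Σ(L_z)² = 110 ℏ²; θ_min ≈ 24.09°

|L| − L_z,max = (√30 − 5)ℏ ≈ 0.4772ℏ.
Σ m_l² = 110, so Σ(L_z)² = 110 ℏ².
cos θ_min = 5/√30, so θ_min ≈ 24.09°.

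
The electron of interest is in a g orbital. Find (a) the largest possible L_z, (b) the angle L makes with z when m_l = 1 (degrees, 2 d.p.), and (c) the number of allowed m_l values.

For a g orbital, l = 4.
L_z,max = lℏ = 4ℏ.
For m_l = 1: cos θ = 1/√20, θ ≈ 77.08°.
There are 2l+1 = 9 values of m_l.

L_z,max = 4ℏ; θ(m_l=1) ≈ 77.08°; 9 values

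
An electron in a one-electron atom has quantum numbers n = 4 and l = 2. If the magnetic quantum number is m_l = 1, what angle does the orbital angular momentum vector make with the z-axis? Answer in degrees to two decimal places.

θ ≈ 65.91°

|L| = √(l(l+1)) ℏ = √6 ℏ.
L_z = m_l ℏ = 1ℏ.
cos θ = L_z/|L| = 1/√6, so θ ≈ 65.91°.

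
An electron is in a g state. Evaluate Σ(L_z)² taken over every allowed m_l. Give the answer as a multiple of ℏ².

Σ(L_z)² = 60 ℏ²

The letter g corresponds to l = 4.
m_l runs from −4 to 4, i.e. {-4, -3, -2, -1, 0, 1, 2, 3, 4}.
Σ m_l² = 2·(1 + 4 + 9 + 16) = 60.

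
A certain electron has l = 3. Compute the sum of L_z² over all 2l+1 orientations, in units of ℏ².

m_l runs from −3 to 3, i.e. {-3, -2, -1, 0, 1, 2, 3}.
Σ m_l² = l(l+1)(2l+1)/3 = 3·4·7/3 = 28.

Σ(L_z)² = 28 ℏ²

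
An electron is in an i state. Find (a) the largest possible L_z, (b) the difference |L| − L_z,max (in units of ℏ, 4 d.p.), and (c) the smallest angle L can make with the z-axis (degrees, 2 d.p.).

L_z,max = 6ℏ; |L|−L_z,max ≈ 0.4807ℏ; θ_min ≈ 22.21°

The letter i corresponds to l = 6.
L_z,max = lℏ = 6ℏ.
|L| − L_z,max = (√42 − 6)ℏ ≈ 0.4807ℏ.
cos θ_min = 6/√42, so θ_min ≈ 22.21°.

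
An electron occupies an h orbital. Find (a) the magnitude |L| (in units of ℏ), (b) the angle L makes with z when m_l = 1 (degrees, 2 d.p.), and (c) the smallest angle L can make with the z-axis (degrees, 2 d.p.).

|L| = √30 ℏ ≈ 5.477ℏ; θ(m_l=1) ≈ 79.48°; θ_min ≈ 24.09°

An h state has l = 5.
|L| = ℏ√(5·6) = √30 ℏ ≈ 5.477ℏ.
For m_l = 1: cos θ = 1/√30, θ ≈ 79.48°.
cos θ_min = 5/√30, so θ_min ≈ 24.09°.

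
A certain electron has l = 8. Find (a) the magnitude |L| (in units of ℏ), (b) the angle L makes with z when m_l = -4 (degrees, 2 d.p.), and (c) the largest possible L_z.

|L| = 6√2 ℏ ≈ 8.485ℏ; θ(m_l=-4) ≈ 118.13°; L_z,max = 8ℏ

|L| = ℏ√(8·9) = 6√2 ℏ ≈ 8.485ℏ.
For m_l = -4: cos θ = -4/√72, θ ≈ 118.13°.
L_z,max = lℏ = 8ℏ.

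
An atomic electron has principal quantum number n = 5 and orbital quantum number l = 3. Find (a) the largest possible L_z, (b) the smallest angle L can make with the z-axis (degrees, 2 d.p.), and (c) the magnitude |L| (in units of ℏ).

L_z,max = 3ℏ; θ_min ≈ 30.00°; |L| = 2√3 ℏ ≈ 3.464ℏ

L_z,max = lℏ = 3ℏ.
cos θ_min = 3/√12, so θ_min ≈ 30.00°.
|L| = ℏ√(3·4) = 2√3 ℏ ≈ 3.464ℏ.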